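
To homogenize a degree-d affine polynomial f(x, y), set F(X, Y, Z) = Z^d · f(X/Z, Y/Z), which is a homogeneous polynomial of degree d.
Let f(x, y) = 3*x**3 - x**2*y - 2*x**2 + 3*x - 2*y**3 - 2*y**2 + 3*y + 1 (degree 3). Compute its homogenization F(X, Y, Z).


F(X, Y, Z) = 3*X**3 - X**2*Y - 2*X**2*Z + 3*X*Z**2 - 2*Y**3 - 2*Y**2*Z + 3*Y*Z**2 + Z**3

deg(f) = 3.
Substitute x = X/Z, y = Y/Z into f, then multiply by Z^3.
  monomial 3·x^3·y^0 ↦ 3·X^3·Y^0·Z^0.
  monomial -1·x^2·y^1 ↦ -1·X^2·Y^1·Z^0.
  monomial -2·x^2·y^0 ↦ -2·X^2·Y^0·Z^1.
  monomial 3·x^1·y^0 ↦ 3·X^1·Y^0·Z^2.
  monomial -2·x^0·y^3 ↦ -2·X^0·Y^3·Z^0.
  monomial -2·x^0·y^2 ↦ -2·X^0·Y^2·Z^1.
  monomial 3·x^0·y^1 ↦ 3·X^0·Y^1·Z^2.
  monomial 1·x^0·y^0 ↦ 1·X^0·Y^0·Z^3.
Collecting: F(X, Y, Z) = 3*X**3 - X**2*Y - 2*X**2*Z + 3*X*Z**2 - 2*Y**3 - 2*Y**2*Z + 3*Y*Z**2 + Z**3.


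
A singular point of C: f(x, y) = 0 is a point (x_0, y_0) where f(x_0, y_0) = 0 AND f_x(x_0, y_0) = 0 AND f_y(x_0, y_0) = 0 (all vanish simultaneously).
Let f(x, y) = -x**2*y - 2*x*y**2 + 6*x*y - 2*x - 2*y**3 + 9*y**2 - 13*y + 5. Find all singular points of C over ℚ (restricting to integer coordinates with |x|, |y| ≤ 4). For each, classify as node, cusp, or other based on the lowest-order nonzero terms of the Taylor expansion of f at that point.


Singular points: {(1, 1)}; classification: node.

Compute partial derivatives:
  f_x = -2*x*y - 2*y**2 + 6*y - 2.
  f_y = -x**2 - 4*x*y + 6*x - 6*y**2 + 18*y - 13.
Scan x_0 ∈ {−4, ..., 4}. For each x_0, f_y(x_0, y) is a polynomial in y; find its integer roots y ∈ {−4, ..., 4}, then test f_x and f at those candidates.
  x = -4: f_y(-4, y) = -6*y**2 + 34*y - 53; no integer root y with |y| ≤ 4.
  x = -3: f_y(-3, y) = -6*y**2 + 30*y - 40; no integer root y with |y| ≤ 4.
  x = -2: f_y(-2, y) = -6*y**2 + 26*y - 29; no integer root y with |y| ≤ 4.
  x = -1: f_y(-1, y) = -6*y**2 + 22*y - 20; vanishes at y ∈ {2}. (-1, 2): f_x = 6 ≠ 0.
  x = 0: f_y(0, y) = -6*y**2 + 18*y - 13; no integer root y with |y| ≤ 4.
  x = 1: f_y(1, y) = -6*y**2 + 14*y - 8; vanishes at y ∈ {1}. (1, 1): f_x = 0, f = 0 — SINGULAR.
  x = 2: f_y(2, y) = -6*y**2 + 10*y - 5; no integer root y with |y| ≤ 4.
  x = 3: f_y(3, y) = -6*y**2 + 6*y - 4; no integer root y with |y| ≤ 4.
  x = 4: f_y(4, y) = -6*y**2 + 2*y - 5; no integer root y with |y| ≤ 4.
Only singular point on the grid: (1, 1).
Classify: substitute x = 1 + u, y = 1 + v and expand: f = -u**2*v - u**2 - 2*u*v**2 - 2*v**3 + v**2.
No constant or linear terms (consistent with a singular point). Quadratic part: -u**2 + v**2. Cubic part: -u**2*v - 2*u*v**2 - 2*v**3.
The quadratic part v**2 - u**2 = (v − u)(v + u) splits into two distinct linear factors, so there are two distinct tangent lines y − 1 = ±(x − 1) — this is a node (ordinary double point).
Classification: node.


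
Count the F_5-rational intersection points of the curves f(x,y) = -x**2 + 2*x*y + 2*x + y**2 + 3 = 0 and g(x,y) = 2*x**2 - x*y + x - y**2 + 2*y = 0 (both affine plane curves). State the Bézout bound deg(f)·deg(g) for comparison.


Common zeros: ∅; count = 0; Bézout bound = 4.

deg(f) = 2, deg(g) = 2, so Bézout bound = 4.
Scan x ∈ F_5. For each x, list the y ∈ F_5 with f(x, y) ≡ 0 and those with g(x, y) ≡ 0 (mod 5); the common zeros in that column are the intersection.
  x = 0: f ≡ 0 at y ∈ ∅; g ≡ 0 at y ∈ {0, 2}; common: ∅.
  x = 1: f ≡ 0 at y ∈ ∅; g ≡ 0 at y ∈ ∅; common: ∅.
  x = 2: f ≡ 0 at y ∈ {2, 4}; g ≡ 0 at y ∈ {0}; common: ∅.
  x = 3: f ≡ 0 at y ∈ {0, 4}; g ≡ 0 at y ∈ {2}; common: ∅.
  x = 4: f ≡ 0 at y ∈ {0, 2}; g ≡ 0 at y ∈ ∅; common: ∅.
Collecting: common zeros = ∅, so the count is 0.
Comparison with the Bézout bound: 0 ≤ 4 = deg(f)·deg(g), as expected for curves with no common component (the affine F_5-count falls short of the bound because intersections may lie at infinity, over extension fields, or carry multiplicity).


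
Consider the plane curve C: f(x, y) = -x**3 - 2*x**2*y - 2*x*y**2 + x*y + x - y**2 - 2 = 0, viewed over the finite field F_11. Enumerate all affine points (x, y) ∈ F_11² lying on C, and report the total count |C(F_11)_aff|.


Affine F_11-points: {(0, 3), (0, 8), (3, 4), (3, 8), (4, 1), (4, 2), (5, 10), (6, 2), (6, 9), (8, 0), (8, 2)}; count = 11.

For each of the 121 pairs (x, y) ∈ F_11², evaluate f(x, y) mod 11. Record the zeros.
  x = 0: [0↦9, 1↦8, 2↦5, 3↦0, 4↦4, 5↦6, 6↦6, 7↦4, 8↦0, 9↦5, 10↦8]  zeros at y ∈ {3, 8}
  x = 1: [0↦9, 1↦5, 2↦6, 3↦1, 4↦1, 5↦6, 6↦5, 7↦9, 8↦7, 9↦10, 10↦7]  zeros at y ∈ ∅
  x = 2: [0↦3, 1↦3, 2↦4, 3↦6, 4↦9, 5↦2, 6↦7, 7↦2, 8↦9, 9↦6, 10↦4]  zeros at y ∈ ∅
  x = 3: [0↦7, 1↦7, 2↦4, 3↦9, 4↦0, 5↦10, 6↦6, 7↦10, 8↦0, 9↦9, 10↦4]  zeros at y ∈ {4, 8}
  x = 4: [0↦4, 1↦0, 2↦0, 3↦4, 4↦1, 5↦2, 6↦7, 7↦5, 8↦7, 9↦2, 10↦1]  zeros at y ∈ {1, 2}
  x = 5: [0↦10, 1↦9, 2↦8, 3↦7, 4↦6, 5↦5, 6↦4, 7↦3, 8↦2, 9↦1, 10↦0]  zeros at y ∈ {10}
  x = 6: [0↦8, 1↦6, 2↦0, 3↦1, 4↦9, 5↦2, 6↦2, 7↦9, 8↦1, 9↦0, 10↦6]  zeros at y ∈ {2, 9}
  x = 7: [0↦3, 1↦7, 2↦3, 3↦2, 4↦4, 5↦9, 6↦6, 7↦6, 8↦9, 9↦4, 10↦2]  zeros at y ∈ ∅
  x = 8: [0↦0, 1↦6, 2↦0, 3↦4, 4↦7, 5↦9, 6↦10, 7↦10, 8↦9, 9↦7, 10↦4]  zeros at y ∈ {0, 2}
  x = 9: [0↦4, 1↦8, 2↦7, 3↦1, 4↦1, 5↦7, 6↦8, 7↦4, 8↦6, 9↦3, 10↦6]  zeros at y ∈ ∅
  x = 10: [0↦9, 1↦7, 2↦7, 3↦9, 4↦2, 5↦8, 6↦5, 7↦4, 8↦5, 9↦8, 10↦2]  zeros at y ∈ ∅
Collecting zeros: affine points = {(0, 3), (0, 8), (3, 4), (3, 8), (4, 1), (4, 2), (5, 10), (6, 2), (6, 9), (8, 0), (8, 2)}.
Total count |C(F_11)_aff| = 11.


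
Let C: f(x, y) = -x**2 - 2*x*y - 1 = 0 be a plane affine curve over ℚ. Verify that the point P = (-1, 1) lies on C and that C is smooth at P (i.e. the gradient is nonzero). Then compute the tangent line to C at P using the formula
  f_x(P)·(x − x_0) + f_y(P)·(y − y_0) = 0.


Tangent line at P: 2*y - 2 = 0.

Step 1: f(-1, 1) = 0, so P lies on C.
Step 2: partial derivatives
  f_x(x, y) = -2*x - 2*y, f_y(x, y) = -2*x.
  f_x(P) = 0, f_y(P) = 2 (gradient nonzero, so P is smooth).
Step 3: tangent line at P: 0·(x − -1) + 2·(y − 1) = 0.
Expanding: 2*y - 2 = 0.


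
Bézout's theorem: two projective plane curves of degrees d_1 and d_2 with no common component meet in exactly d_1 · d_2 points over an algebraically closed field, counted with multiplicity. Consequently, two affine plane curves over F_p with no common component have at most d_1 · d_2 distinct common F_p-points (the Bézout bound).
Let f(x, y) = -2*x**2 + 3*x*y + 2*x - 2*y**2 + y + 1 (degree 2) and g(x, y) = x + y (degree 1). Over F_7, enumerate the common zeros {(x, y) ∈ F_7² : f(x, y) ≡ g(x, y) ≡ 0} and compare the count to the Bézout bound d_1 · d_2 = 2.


Common zeros: {(6, 1)}; count = 1; Bézout bound = 2.

deg(f) = 2, deg(g) = 1, so Bézout bound = 2.
Scan x ∈ F_7. For each x, list the y ∈ F_7 with f(x, y) ≡ 0 and those with g(x, y) ≡ 0 (mod 7); the common zeros in that column are the intersection.
  x = 0: f ≡ 0 at y ∈ {1, 3}; g ≡ 0 at y ∈ {0}; common: ∅.
  x = 1: f ≡ 0 at y ∈ ∅; g ≡ 0 at y ∈ {6}; common: ∅.
  x = 2: f ≡ 0 at y ∈ {3, 4}; g ≡ 0 at y ∈ {5}; common: ∅.
  x = 3: f ≡ 0 at y ∈ ∅; g ≡ 0 at y ∈ {4}; common: ∅.
  x = 4: f ≡ 0 at y ∈ ∅; g ≡ 0 at y ∈ {3}; common: ∅.
  x = 5: f ≡ 0 at y ∈ {4}; g ≡ 0 at y ∈ {2}; common: ∅.
  x = 6: f ≡ 0 at y ∈ {1, 5}; g ≡ 0 at y ∈ {1}; common: {1}.
Collecting: common zeros = {(6, 1)}, so the count is 1.
Comparison with the Bézout bound: 1 ≤ 2 = deg(f)·deg(g), as expected for curves with no common component (the affine F_7-count falls short of the bound because intersections may lie at infinity, over extension fields, or carry multiplicity).


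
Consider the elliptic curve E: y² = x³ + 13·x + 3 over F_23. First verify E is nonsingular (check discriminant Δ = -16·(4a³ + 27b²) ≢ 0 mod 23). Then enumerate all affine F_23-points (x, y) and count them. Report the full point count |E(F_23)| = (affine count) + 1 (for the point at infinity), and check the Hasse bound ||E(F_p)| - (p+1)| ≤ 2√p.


Affine points = {(0, 7), (0, 16), (3, 0), (4, 2), (4, 21), (5, 3), (5, 20), (7, 0), (10, 11), (10, 12), (12, 1), (12, 22), (13, 0), (14, 10), (14, 13), (15, 10), (15, 13), (16, 11), (16, 12), (17, 10), (17, 13), (19, 5), (19, 18), (20, 11), (20, 12), (22, 9), (22, 14)}; affine count = 27; |E(F_23)| = 28.

Discriminant check: Δ ∝ 4a³ + 27b² = 4·13³ + 27·3² = 4·2197 + 27·9 ≡ 15 (mod 23). Nonzero ⇒ E is nonsingular.
For each x ∈ F_23, compute rhs = x³ + 13·x + 3 mod 23, then count y ∈ F_23 with y² ≡ rhs.
  x = 0: rhs = 3, matching y values: 7, 16 (2 points).
  x = 1: rhs = 17, matching y values: none (0 points).
  x = 2: rhs = 14, matching y values: none (0 points).
  x = 3: rhs = 0, matching y values: 0 (1 points).
  x = 4: rhs = 4, matching y values: 2, 21 (2 points).
  x = 5: rhs = 9, matching y values: 3, 20 (2 points).
  x = 6: rhs = 21, matching y values: none (0 points).
  x = 7: rhs = 0, matching y values: 0 (1 points).
  x = 8: rhs = 21, matching y values: none (0 points).
  x = 9: rhs = 21, matching y values: none (0 points).
  x = 10: rhs = 6, matching y values: 11, 12 (2 points).
  x = 11: rhs = 5, matching y values: none (0 points).
  x = 12: rhs = 1, matching y values: 1, 22 (2 points).
  x = 13: rhs = 0, matching y values: 0 (1 points).
  x = 14: rhs = 8, matching y values: 10, 13 (2 points).
  x = 15: rhs = 8, matching y values: 10, 13 (2 points).
  x = 16: rhs = 6, matching y values: 11, 12 (2 points).
  x = 17: rhs = 8, matching y values: 10, 13 (2 points).
  x = 18: rhs = 20, matching y values: none (0 points).
  x = 19: rhs = 2, matching y values: 5, 18 (2 points).
  x = 20: rhs = 6, matching y values: 11, 12 (2 points).
  x = 21: rhs = 15, matching y values: none (0 points).
  x = 22: rhs = 12, matching y values: 9, 14 (2 points).
Total affine count: 27.
Full point count |E(F_23)| = 27 + 1 = 28.
Hasse bound: |28 − (23+1)| = |4| = 4 ≤ 2√23 ≈ 9.5917 ✓.


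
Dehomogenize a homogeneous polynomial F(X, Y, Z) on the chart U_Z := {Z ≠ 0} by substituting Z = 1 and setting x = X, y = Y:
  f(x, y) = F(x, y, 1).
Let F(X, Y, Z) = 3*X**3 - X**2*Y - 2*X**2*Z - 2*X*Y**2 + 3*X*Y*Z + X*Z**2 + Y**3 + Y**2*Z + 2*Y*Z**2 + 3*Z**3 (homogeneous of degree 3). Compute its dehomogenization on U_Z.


f(x, y) = 3*x**3 - x**2*y - 2*x**2 - 2*x*y**2 + 3*x*y + x + y**3 + y**2 + 2*y + 3

On U_Z we set Z = 1. Each monomial c·X^i·Y^j·Z^k in F becomes c·x^i·y^j·1^k = c·x^i·y^j.
Substituting Z = 1: F(X, Y, 1) = 3*x**3 - x**2*y - 2*x**2 - 2*x*y**2 + 3*x*y + x + y**3 + y**2 + 2*y + 3.
Note: deg(f) ≤ deg(F) = 3; strict inequality happens when F is divisible by Z (lost terms).


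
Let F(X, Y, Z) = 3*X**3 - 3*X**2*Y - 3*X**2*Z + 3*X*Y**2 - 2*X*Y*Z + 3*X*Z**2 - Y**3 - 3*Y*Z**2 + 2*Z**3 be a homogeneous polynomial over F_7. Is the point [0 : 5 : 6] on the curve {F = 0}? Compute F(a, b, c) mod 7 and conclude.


F(0,5,6) ≡ 5 (mod 7); P is NOT on the curve.

Evaluate F(0, 5, 6) term-by-term (mod 7).
  3*X**3 ↦ 3·0·1·1 = 0
  -3*X**2*Y ↦ -3·0·5·1 = 0
  -3*X**2*Z ↦ -3·0·1·6 = 0
  3*X*Y**2 ↦ 3·0·25·1 = 0
  -2*X*Y*Z ↦ -2·0·5·6 = 0
  3*X*Z**2 ↦ 3·0·1·36 = 0
  -Y**3 ↦ -1·1·125·1 = -125
  -3*Y*Z**2 ↦ -3·1·5·36 = -540
  2*Z**3 ↦ 2·1·1·216 = 432
Sum: F(0, 5, 6) = (0) + (0) + (0) + (0) + (0) + (0) + (-125) + (-540) + (432) = -233.
Reducing mod 7: -233 ≡ 5 (mod 7).
Since F(a, b, c) ≡ 5 ≠ 0 (mod 7), P does NOT lie on the curve.


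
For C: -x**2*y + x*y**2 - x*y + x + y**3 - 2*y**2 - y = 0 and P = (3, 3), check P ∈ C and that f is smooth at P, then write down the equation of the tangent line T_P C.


Tangent line at P: -11*x + 20*y - 27 = 0.

Step 1: f(3, 3) = 0, so P lies on C.
Step 2: partial derivatives
  f_x(x, y) = -2*x*y + y**2 - y + 1, f_y(x, y) = -x**2 + 2*x*y - x + 3*y**2 - 4*y - 1.
  f_x(P) = -11, f_y(P) = 20 (gradient nonzero, so P is smooth).
Step 3: tangent line at P: -11·(x − 3) + 20·(y − 3) = 0.
Expanding: -11*x + 20*y - 27 = 0.


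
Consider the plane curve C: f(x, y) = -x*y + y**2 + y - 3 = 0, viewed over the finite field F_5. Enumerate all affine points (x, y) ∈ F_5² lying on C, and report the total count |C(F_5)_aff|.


Affine F_5-points: {(3, 3), (3, 4), (4, 1), (4, 2)}; count = 4.

For each of the 25 pairs (x, y) ∈ F_5², evaluate f(x, y) mod 5. Record the zeros.
  x = 0: [0↦2, 1↦4, 2↦3, 3↦4, 4↦2]  zeros at y ∈ ∅
  x = 1: [0↦2, 1↦3, 2↦1, 3↦1, 4↦3]  zeros at y ∈ ∅
  x = 2: [0↦2, 1↦2, 2↦4, 3↦3, 4↦4]  zeros at y ∈ ∅
  x = 3: [0↦2, 1↦1, 2↦2, 3↦0, 4↦0]  zeros at y ∈ {3, 4}
  x = 4: [0↦2, 1↦0, 2↦0, 3↦2, 4↦1]  zeros at y ∈ {1, 2}
Collecting zeros: affine points = {(3, 3), (3, 4), (4, 1), (4, 2)}.
Total count |C(F_5)_aff| = 4.


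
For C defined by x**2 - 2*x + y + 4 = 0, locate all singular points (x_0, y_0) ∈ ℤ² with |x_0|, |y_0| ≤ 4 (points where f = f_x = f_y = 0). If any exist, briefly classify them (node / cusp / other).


No singular points in the scanned grid; C is smooth there.

Compute partial derivatives:
  f_x = 2*x - 2.
  f_y = 1.
f_y = 1 is a nonzero constant, so f_y never vanishes: no point (x, y) can satisfy f = f_x = f_y = 0. In particular no (x, y) ∈ {−4, ..., 4}² is singular; the curve is smooth.


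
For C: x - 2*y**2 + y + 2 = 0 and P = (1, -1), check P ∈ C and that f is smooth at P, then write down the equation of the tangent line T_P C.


Tangent line at P: x + 5*y + 4 = 0.

Step 1: f(1, -1) = 0, so P lies on C.
Step 2: partial derivatives
  f_x(x, y) = 1, f_y(x, y) = 1 - 4*y.
  f_x(P) = 1, f_y(P) = 5 (gradient nonzero, so P is smooth).
Step 3: tangent line at P: 1·(x − 1) + 5·(y − -1) = 0.
Expanding: x + 5*y + 4 = 0.


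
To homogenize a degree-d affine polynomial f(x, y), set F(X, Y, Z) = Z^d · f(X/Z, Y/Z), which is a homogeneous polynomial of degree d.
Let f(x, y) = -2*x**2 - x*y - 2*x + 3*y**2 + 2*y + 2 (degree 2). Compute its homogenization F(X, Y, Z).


F(X, Y, Z) = -2*X**2 - X*Y - 2*X*Z + 3*Y**2 + 2*Y*Z + 2*Z**2

deg(f) = 2.
Substitute x = X/Z, y = Y/Z into f, then multiply by Z^2.
  monomial -2·x^2·y^0 ↦ -2·X^2·Y^0·Z^0.
  monomial -1·x^1·y^1 ↦ -1·X^1·Y^1·Z^0.
  monomial -2·x^1·y^0 ↦ -2·X^1·Y^0·Z^1.
  monomial 3·x^0·y^2 ↦ 3·X^0·Y^2·Z^0.
  monomial 2·x^0·y^1 ↦ 2·X^0·Y^1·Z^1.
  monomial 2·x^0·y^0 ↦ 2·X^0·Y^0·Z^2.
Collecting: F(X, Y, Z) = -2*X**2 - X*Y - 2*X*Z + 3*Y**2 + 2*Y*Z + 2*Z**2.


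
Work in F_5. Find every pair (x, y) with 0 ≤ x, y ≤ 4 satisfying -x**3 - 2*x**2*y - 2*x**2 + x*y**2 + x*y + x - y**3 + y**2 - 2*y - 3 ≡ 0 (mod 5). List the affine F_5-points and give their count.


Affine F_5-points: {(0, 1), (1, 0), (2, 4), (3, 0), (4, 0)}; count = 5.

For each of the 25 pairs (x, y) ∈ F_5², evaluate f(x, y) mod 5. Record the zeros.
  x = 0: [0↦2, 1↦0, 2↦4, 3↦3, 4↦1]  zeros at y ∈ {1}
  x = 1: [0↦0, 1↦3, 2↦4, 3↦2, 4↦1]  zeros at y ∈ {0}
  x = 2: [0↦3, 1↦2, 2↦1, 3↦4, 4↦0]  zeros at y ∈ {4}
  x = 3: [0↦0, 1↦1, 2↦4, 3↦3, 4↦2]  zeros at y ∈ {0}
  x = 4: [0↦0, 1↦4, 2↦2, 3↦3, 4↦1]  zeros at y ∈ {0}
Collecting zeros: affine points = {(0, 1), (1, 0), (2, 4), (3, 0), (4, 0)}.
Total count |C(F_5)_aff| = 5.


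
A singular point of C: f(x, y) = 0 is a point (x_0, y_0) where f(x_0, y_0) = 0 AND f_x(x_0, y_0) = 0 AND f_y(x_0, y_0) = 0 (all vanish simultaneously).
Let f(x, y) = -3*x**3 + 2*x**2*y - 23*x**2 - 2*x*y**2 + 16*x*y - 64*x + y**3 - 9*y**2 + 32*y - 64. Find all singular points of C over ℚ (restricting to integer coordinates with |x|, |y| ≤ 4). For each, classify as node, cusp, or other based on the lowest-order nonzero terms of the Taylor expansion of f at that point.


Singular points: {(-2, 2)}; classification: node.

Compute partial derivatives:
  f_x = -9*x**2 + 4*x*y - 46*x - 2*y**2 + 16*y - 64.
  f_y = 2*x**2 - 4*x*y + 16*x + 3*y**2 - 18*y + 32.
Scan x_0 ∈ {−4, ..., 4}. For each x_0, f_y(x_0, y) is a polynomial in y; find its integer roots y ∈ {−4, ..., 4}, then test f_x and f at those candidates.
  x = -4: f_y(-4, y) = 3*y**2 - 2*y; vanishes at y ∈ {0}. (-4, 0): f_x = -24 ≠ 0.
  x = -3: f_y(-3, y) = 3*y**2 - 6*y + 2; no integer root y with |y| ≤ 4.
  x = -2: f_y(-2, y) = 3*y**2 - 10*y + 8; vanishes at y ∈ {2}. (-2, 2): f_x = 0, f = 0 — SINGULAR.
  x = -1: f_y(-1, y) = 3*y**2 - 14*y + 18; no integer root y with |y| ≤ 4.
  x = 0: f_y(0, y) = 3*y**2 - 18*y + 32; no integer root y with |y| ≤ 4.
  x = 1: f_y(1, y) = 3*y**2 - 22*y + 50; no integer root y with |y| ≤ 4.
  x = 2: f_y(2, y) = 3*y**2 - 26*y + 72; no integer root y with |y| ≤ 4.
  x = 3: f_y(3, y) = 3*y**2 - 30*y + 98; no integer root y with |y| ≤ 4.
  x = 4: f_y(4, y) = 3*y**2 - 34*y + 128; no integer root y with |y| ≤ 4.
Only singular point on the grid: (-2, 2).
Classify: substitute x = -2 + u, y = 2 + v and expand: f = -3*u**3 + 2*u**2*v - u**2 - 2*u*v**2 + v**3 + v**2.
No constant or linear terms (consistent with a singular point). Quadratic part: -u**2 + v**2. Cubic part: -3*u**3 + 2*u**2*v - 2*u*v**2 + v**3.
The quadratic part v**2 - u**2 = (v − u)(v + u) splits into two distinct linear factors, so there are two distinct tangent lines y − 2 = ±(x − -2) — this is a node (ordinary double point).
Classification: node.


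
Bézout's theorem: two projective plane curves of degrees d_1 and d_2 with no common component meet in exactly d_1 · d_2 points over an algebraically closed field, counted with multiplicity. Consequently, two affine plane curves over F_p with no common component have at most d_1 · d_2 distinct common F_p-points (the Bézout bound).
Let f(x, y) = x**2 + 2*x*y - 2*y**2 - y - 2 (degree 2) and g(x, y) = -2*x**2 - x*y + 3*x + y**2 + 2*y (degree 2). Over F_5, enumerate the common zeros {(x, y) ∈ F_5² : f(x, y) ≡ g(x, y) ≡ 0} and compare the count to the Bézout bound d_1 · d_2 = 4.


Common zeros: {(4, 2)}; count = 1; Bézout bound = 4.

deg(f) = 2, deg(g) = 2, so Bézout bound = 4.
Scan x ∈ F_5. For each x, list the y ∈ F_5 with f(x, y) ≡ 0 and those with g(x, y) ≡ 0 (mod 5); the common zeros in that column are the intersection.
  x = 0: f ≡ 0 at y ∈ {1}; g ≡ 0 at y ∈ {0, 3}; common: ∅.
  x = 1: f ≡ 0 at y ∈ ∅; g ≡ 0 at y ∈ ∅; common: ∅.
  x = 2: f ≡ 0 at y ∈ {2}; g ≡ 0 at y ∈ ∅; common: ∅.
  x = 3: f ≡ 0 at y ∈ {1, 4}; g ≡ 0 at y ∈ ∅; common: ∅.
  x = 4: f ≡ 0 at y ∈ {2, 4}; g ≡ 0 at y ∈ {0, 2}; common: {2}.
Collecting: common zeros = {(4, 2)}, so the count is 1.
Comparison with the Bézout bound: 1 ≤ 4 = deg(f)·deg(g), as expected for curves with no common component (the affine F_5-count falls short of the bound because intersections may lie at infinity, over extension fields, or carry multiplicity).


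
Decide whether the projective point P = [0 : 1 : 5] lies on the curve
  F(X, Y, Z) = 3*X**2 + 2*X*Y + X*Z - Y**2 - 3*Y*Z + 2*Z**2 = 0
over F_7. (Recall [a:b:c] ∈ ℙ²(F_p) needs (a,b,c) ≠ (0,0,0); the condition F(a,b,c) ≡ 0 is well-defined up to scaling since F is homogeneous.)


F(0,1,5) ≡ 6 (mod 7); P is NOT on the curve.

Evaluate F(0, 1, 5) term-by-term (mod 7).
  3*X**2 ↦ 3·0·1·1 = 0
  2*X*Y ↦ 2·0·1·1 = 0
  X*Z ↦ 1·0·1·5 = 0
  -Y**2 ↦ -1·1·1·1 = -1
  -3*Y*Z ↦ -3·1·1·5 = -15
  2*Z**2 ↦ 2·1·1·25 = 50
Sum: F(0, 1, 5) = (0) + (0) + (0) + (-1) + (-15) + (50) = 34.
Reducing mod 7: 34 ≡ 6 (mod 7).
Since F(a, b, c) ≡ 6 ≠ 0 (mod 7), P does NOT lie on the curve.


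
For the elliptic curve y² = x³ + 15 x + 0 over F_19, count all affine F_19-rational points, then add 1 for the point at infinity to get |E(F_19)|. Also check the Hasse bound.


Affine points = {(0, 0), (1, 4), (1, 15), (2, 0), (7, 7), (7, 12), (8, 9), (8, 10), (9, 3), (9, 16), (13, 6), (13, 13), (14, 3), (14, 16), (15, 3), (15, 16), (16, 2), (16, 17), (17, 0)}; affine count = 19; |E(F_19)| = 20.

Discriminant check: Δ ∝ 4a³ + 27b² = 4·15³ + 27·0² = 4·3375 + 27·0 ≡ 10 (mod 19). Nonzero ⇒ E is nonsingular.
For each x ∈ F_19, compute rhs = x³ + 15·x + 0 mod 19, then count y ∈ F_19 with y² ≡ rhs.
  x = 0: rhs = 0, matching y values: 0 (1 points).
  x = 1: rhs = 16, matching y values: 4, 15 (2 points).
  x = 2: rhs = 0, matching y values: 0 (1 points).
  x = 3: rhs = 15, matching y values: none (0 points).
  x = 4: rhs = 10, matching y values: none (0 points).
  x = 5: rhs = 10, matching y values: none (0 points).
  x = 6: rhs = 2, matching y values: none (0 points).
  x = 7: rhs = 11, matching y values: 7, 12 (2 points).
  x = 8: rhs = 5, matching y values: 9, 10 (2 points).
  x = 9: rhs = 9, matching y values: 3, 16 (2 points).
  x = 10: rhs = 10, matching y values: none (0 points).
  x = 11: rhs = 14, matching y values: none (0 points).
  x = 12: rhs = 8, matching y values: none (0 points).
  x = 13: rhs = 17, matching y values: 6, 13 (2 points).
  x = 14: rhs = 9, matching y values: 3, 16 (2 points).
  x = 15: rhs = 9, matching y values: 3, 16 (2 points).
  x = 16: rhs = 4, matching y values: 2, 17 (2 points).
  x = 17: rhs = 0, matching y values: 0 (1 points).
  x = 18: rhs = 3, matching y values: none (0 points).
Total affine count: 19.
Full point count |E(F_19)| = 19 + 1 = 20.
Hasse bound: |20 − (19+1)| = |0| = 0 ≤ 2√19 ≈ 8.7178 ✓.


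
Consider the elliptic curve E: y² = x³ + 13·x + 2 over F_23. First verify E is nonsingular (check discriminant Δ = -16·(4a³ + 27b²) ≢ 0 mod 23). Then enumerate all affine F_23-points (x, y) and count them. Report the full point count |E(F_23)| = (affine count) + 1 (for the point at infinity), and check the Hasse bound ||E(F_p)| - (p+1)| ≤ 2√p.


Affine points = {(0, 5), (0, 18), (1, 4), (1, 19), (2, 6), (2, 17), (4, 7), (4, 16), (5, 10), (5, 13), (11, 2), (11, 21), (12, 0), (19, 1), (19, 22)}; affine count = 15; |E(F_23)| = 16.

Discriminant check: Δ ∝ 4a³ + 27b² = 4·13³ + 27·2² = 4·2197 + 27·4 ≡ 18 (mod 23). Nonzero ⇒ E is nonsingular.
For each x ∈ F_23, compute rhs = x³ + 13·x + 2 mod 23, then count y ∈ F_23 with y² ≡ rhs.
  x = 0: rhs = 2, matching y values: 5, 18 (2 points).
  x = 1: rhs = 16, matching y values: 4, 19 (2 points).
  x = 2: rhs = 13, matching y values: 6, 17 (2 points).
  x = 3: rhs = 22, matching y values: none (0 points).
  x = 4: rhs = 3, matching y values: 7, 16 (2 points).
  x = 5: rhs = 8, matching y values: 10, 13 (2 points).
  x = 6: rhs = 20, matching y values: none (0 points).
  x = 7: rhs = 22, matching y values: none (0 points).
  x = 8: rhs = 20, matching y values: none (0 points).
  x = 9: rhs = 20, matching y values: none (0 points).
  x = 10: rhs = 5, matching y values: none (0 points).
  x = 11: rhs = 4, matching y values: 2, 21 (2 points).
  x = 12: rhs = 0, matching y values: 0 (1 points).
  x = 13: rhs = 22, matching y values: none (0 points).
  x = 14: rhs = 7, matching y values: none (0 points).
  x = 15: rhs = 7, matching y values: none (0 points).
  x = 16: rhs = 5, matching y values: none (0 points).
  x = 17: rhs = 7, matching y values: none (0 points).
  x = 18: rhs = 19, matching y values: none (0 points).
  x = 19: rhs = 1, matching y values: 1, 22 (2 points).
  x = 20: rhs = 5, matching y values: none (0 points).
  x = 21: rhs = 14, matching y values: none (0 points).
  x = 22: rhs = 11, matching y values: none (0 points).
Total affine count: 15.
Full point count |E(F_23)| = 15 + 1 = 16.
Hasse bound: |16 − (23+1)| = |-8| = 8 ≤ 2√23 ≈ 9.5917 ✓.


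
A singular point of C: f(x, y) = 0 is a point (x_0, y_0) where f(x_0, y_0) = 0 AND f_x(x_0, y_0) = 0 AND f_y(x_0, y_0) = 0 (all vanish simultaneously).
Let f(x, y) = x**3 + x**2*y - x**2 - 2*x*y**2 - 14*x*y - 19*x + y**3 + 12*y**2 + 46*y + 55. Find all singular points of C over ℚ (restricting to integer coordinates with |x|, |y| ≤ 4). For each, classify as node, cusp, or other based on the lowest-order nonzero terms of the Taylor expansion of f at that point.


Singular points: {(1, -3)}; classification: node.

Compute partial derivatives:
  f_x = 3*x**2 + 2*x*y - 2*x - 2*y**2 - 14*y - 19.
  f_y = x**2 - 4*x*y - 14*x + 3*y**2 + 24*y + 46.
Scan x_0 ∈ {−4, ..., 4}. For each x_0, f_y(x_0, y) is a polynomial in y; find its integer roots y ∈ {−4, ..., 4}, then test f_x and f at those candidates.
  x = -4: f_y(-4, y) = 3*y**2 + 40*y + 118; no integer root y with |y| ≤ 4.
  x = -3: f_y(-3, y) = 3*y**2 + 36*y + 97; no integer root y with |y| ≤ 4.
  x = -2: f_y(-2, y) = 3*y**2 + 32*y + 78; no integer root y with |y| ≤ 4.
  x = -1: f_y(-1, y) = 3*y**2 + 28*y + 61; no integer root y with |y| ≤ 4.
  x = 0: f_y(0, y) = 3*y**2 + 24*y + 46; no integer root y with |y| ≤ 4.
  x = 1: f_y(1, y) = 3*y**2 + 20*y + 33; vanishes at y ∈ {-3}. (1, -3): f_x = 0, f = 0 — SINGULAR.
  x = 2: f_y(2, y) = 3*y**2 + 16*y + 22; no integer root y with |y| ≤ 4.
  x = 3: f_y(3, y) = 3*y**2 + 12*y + 13; no integer root y with |y| ≤ 4.
  x = 4: f_y(4, y) = 3*y**2 + 8*y + 6; no integer root y with |y| ≤ 4.
Only singular point on the grid: (1, -3).
Classify: substitute x = 1 + u, y = -3 + v and expand: f = u**3 + u**2*v - u**2 - 2*u*v**2 + v**3 + v**2.
No constant or linear terms (consistent with a singular point). Quadratic part: -u**2 + v**2. Cubic part: u**3 + u**2*v - 2*u*v**2 + v**3.
The quadratic part v**2 - u**2 = (v − u)(v + u) splits into two distinct linear factors, so there are two distinct tangent lines y − -3 = ±(x − 1) — this is a node (ordinary double point).
Classification: node.


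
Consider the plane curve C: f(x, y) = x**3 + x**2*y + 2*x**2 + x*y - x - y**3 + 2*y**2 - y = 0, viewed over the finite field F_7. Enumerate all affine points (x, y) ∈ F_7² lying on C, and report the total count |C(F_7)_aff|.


Affine F_7-points: {(0, 0), (0, 1), (2, 0), (3, 0), (4, 1), (4, 3), (4, 5), (6, 2)}; count = 8.

For each of the 49 pairs (x, y) ∈ F_7², evaluate f(x, y) mod 7. Record the zeros.
  x = 0: [0↦0, 1↦0, 2↦5, 3↦2, 4↦6, 5↦4, 6↦4]  zeros at y ∈ {0, 1}
  x = 1: [0↦2, 1↦4, 2↦4, 3↦3, 4↦2, 5↦2, 6↦4]  zeros at y ∈ ∅
  x = 2: [0↦0, 1↦6, 2↦3, 3↦6, 4↦2, 5↦6, 6↦5]  zeros at y ∈ {0}
  x = 3: [0↦0, 1↦5, 2↦1, 3↦3, 4↦5, 5↦1, 6↦6]  zeros at y ∈ {0}
  x = 4: [0↦1, 1↦0, 2↦4, 3↦0, 4↦3, 5↦0, 6↦6]  zeros at y ∈ {1, 3, 5}
  x = 5: [0↦2, 1↦4, 2↦4, 3↦3, 4↦2, 5↦2, 6↦4]  zeros at y ∈ ∅
  x = 6: [0↦2, 1↦2, 2↦0, 3↦4, 4↦1, 5↦6, 6↦6]  zeros at y ∈ {2}
Collecting zeros: affine points = {(0, 0), (0, 1), (2, 0), (3, 0), (4, 1), (4, 3), (4, 5), (6, 2)}.
Total count |C(F_7)_aff| = 8.


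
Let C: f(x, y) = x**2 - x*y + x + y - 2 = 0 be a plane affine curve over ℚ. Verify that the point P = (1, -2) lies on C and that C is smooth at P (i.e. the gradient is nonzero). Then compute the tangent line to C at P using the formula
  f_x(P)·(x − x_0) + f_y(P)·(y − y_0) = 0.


Tangent line at P: 5*x - 5 = 0.

Step 1: f(1, -2) = 0, so P lies on C.
Step 2: partial derivatives
  f_x(x, y) = 2*x - y + 1, f_y(x, y) = 1 - x.
  f_x(P) = 5, f_y(P) = 0 (gradient nonzero, so P is smooth).
Step 3: tangent line at P: 5·(x − 1) + 0·(y − -2) = 0.
Expanding: 5*x - 5 = 0.


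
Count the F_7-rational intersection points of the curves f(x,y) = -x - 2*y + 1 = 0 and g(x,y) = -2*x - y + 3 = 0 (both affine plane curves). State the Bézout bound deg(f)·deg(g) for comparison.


Common zeros: {(4, 2)}; count = 1; Bézout bound = 1.

deg(f) = 1, deg(g) = 1, so Bézout bound = 1.
Scan x ∈ F_7. For each x, list the y ∈ F_7 with f(x, y) ≡ 0 and those with g(x, y) ≡ 0 (mod 7); the common zeros in that column are the intersection.
  x = 0: f ≡ 0 at y ∈ {4}; g ≡ 0 at y ∈ {3}; common: ∅.
  x = 1: f ≡ 0 at y ∈ {0}; g ≡ 0 at y ∈ {1}; common: ∅.
  x = 2: f ≡ 0 at y ∈ {3}; g ≡ 0 at y ∈ {6}; common: ∅.
  x = 3: f ≡ 0 at y ∈ {6}; g ≡ 0 at y ∈ {4}; common: ∅.
  x = 4: f ≡ 0 at y ∈ {2}; g ≡ 0 at y ∈ {2}; common: {2}.
  x = 5: f ≡ 0 at y ∈ {5}; g ≡ 0 at y ∈ {0}; common: ∅.
  x = 6: f ≡ 0 at y ∈ {1}; g ≡ 0 at y ∈ {5}; common: ∅.
Collecting: common zeros = {(4, 2)}, so the count is 1.
Comparison with the Bézout bound: 1 ≤ 1 = deg(f)·deg(g), as expected for curves with no common component (the bound is attained).


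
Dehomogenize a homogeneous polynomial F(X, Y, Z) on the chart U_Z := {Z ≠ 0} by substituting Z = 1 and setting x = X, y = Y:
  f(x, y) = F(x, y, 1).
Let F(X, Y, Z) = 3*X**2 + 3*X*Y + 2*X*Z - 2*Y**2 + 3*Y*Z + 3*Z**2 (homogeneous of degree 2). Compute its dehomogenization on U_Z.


f(x, y) = 3*x**2 + 3*x*y + 2*x - 2*y**2 + 3*y + 3

On U_Z we set Z = 1. Each monomial c·X^i·Y^j·Z^k in F becomes c·x^i·y^j·1^k = c·x^i·y^j.
Substituting Z = 1: F(X, Y, 1) = 3*x**2 + 3*x*y + 2*x - 2*y**2 + 3*y + 3.
Note: deg(f) ≤ deg(F) = 2; strict inequality happens when F is divisible by Z (lost terms).


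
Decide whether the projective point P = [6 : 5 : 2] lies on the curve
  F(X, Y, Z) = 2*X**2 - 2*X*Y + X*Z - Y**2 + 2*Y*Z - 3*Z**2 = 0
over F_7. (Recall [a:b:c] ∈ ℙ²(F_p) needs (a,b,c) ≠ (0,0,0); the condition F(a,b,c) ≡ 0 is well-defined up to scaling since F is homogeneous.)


F(6,5,2) ≡ 0 (mod 7); P is on the curve.

Evaluate F(6, 5, 2) term-by-term (mod 7).
  2*X**2 ↦ 2·36·1·1 = 72
  -2*X*Y ↦ -2·6·5·1 = -60
  X*Z ↦ 1·6·1·2 = 12
  -Y**2 ↦ -1·1·25·1 = -25
  2*Y*Z ↦ 2·1·5·2 = 20
  -3*Z**2 ↦ -3·1·1·4 = -12
Sum: F(6, 5, 2) = (72) + (-60) + (12) + (-25) + (20) + (-12) = 7.
Reducing mod 7: 7 ≡ 0 (mod 7).
Since F(a, b, c) ≡ 0 (mod 7), P lies on the curve.


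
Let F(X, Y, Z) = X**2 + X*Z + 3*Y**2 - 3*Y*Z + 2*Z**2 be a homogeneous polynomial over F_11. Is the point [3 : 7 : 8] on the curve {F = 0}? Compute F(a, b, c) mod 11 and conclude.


F(3,7,8) ≡ 8 (mod 11); P is NOT on the curve.

Evaluate F(3, 7, 8) term-by-term (mod 11).
  X**2 ↦ 1·9·1·1 = 9
  X*Z ↦ 1·3·1·8 = 24
  3*Y**2 ↦ 3·1·49·1 = 147
  -3*Y*Z ↦ -3·1·7·8 = -168
  2*Z**2 ↦ 2·1·1·64 = 128
Sum: F(3, 7, 8) = (9) + (24) + (147) + (-168) + (128) = 140.
Reducing mod 11: 140 ≡ 8 (mod 11).
Since F(a, b, c) ≡ 8 ≠ 0 (mod 11), P does NOT lie on the curve.


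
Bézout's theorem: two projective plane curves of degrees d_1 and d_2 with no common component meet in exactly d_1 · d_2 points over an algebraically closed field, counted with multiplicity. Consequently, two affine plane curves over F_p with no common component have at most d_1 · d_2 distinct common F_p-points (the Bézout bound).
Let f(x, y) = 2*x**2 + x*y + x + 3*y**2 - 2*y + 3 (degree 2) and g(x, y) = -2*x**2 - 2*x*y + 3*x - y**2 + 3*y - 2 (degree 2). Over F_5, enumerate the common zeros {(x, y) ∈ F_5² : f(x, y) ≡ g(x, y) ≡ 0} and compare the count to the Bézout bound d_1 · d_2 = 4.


Common zeros: {(2, 2)}; count = 1; Bézout bound = 4.

deg(f) = 2, deg(g) = 2, so Bézout bound = 4.
Scan x ∈ F_5. For each x, list the y ∈ F_5 with f(x, y) ≡ 0 and those with g(x, y) ≡ 0 (mod 5); the common zeros in that column are the intersection.
  x = 0: f ≡ 0 at y ∈ ∅; g ≡ 0 at y ∈ {1, 2}; common: ∅.
  x = 1: f ≡ 0 at y ∈ {3, 4}; g ≡ 0 at y ∈ ∅; common: ∅.
  x = 2: f ≡ 0 at y ∈ {2, 3}; g ≡ 0 at y ∈ {2}; common: {2}.
  x = 3: f ≡ 0 at y ∈ ∅; g ≡ 0 at y ∈ {1}; common: ∅.
  x = 4: f ≡ 0 at y ∈ {2, 4}; g ≡ 0 at y ∈ ∅; common: ∅.
Collecting: common zeros = {(2, 2)}, so the count is 1.
Comparison with the Bézout bound: 1 ≤ 4 = deg(f)·deg(g), as expected for curves with no common component (the affine F_5-count falls short of the bound because intersections may lie at infinity, over extension fields, or carry multiplicity).


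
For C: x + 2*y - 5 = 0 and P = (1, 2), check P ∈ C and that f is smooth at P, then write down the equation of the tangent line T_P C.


Tangent line at P: x + 2*y - 5 = 0.

Step 1: f(1, 2) = 0, so P lies on C.
Step 2: partial derivatives
  f_x(x, y) = 1, f_y(x, y) = 2.
  f_x(P) = 1, f_y(P) = 2 (gradient nonzero, so P is smooth).
Step 3: tangent line at P: 1·(x − 1) + 2·(y − 2) = 0.
Expanding: x + 2*y - 5 = 0.


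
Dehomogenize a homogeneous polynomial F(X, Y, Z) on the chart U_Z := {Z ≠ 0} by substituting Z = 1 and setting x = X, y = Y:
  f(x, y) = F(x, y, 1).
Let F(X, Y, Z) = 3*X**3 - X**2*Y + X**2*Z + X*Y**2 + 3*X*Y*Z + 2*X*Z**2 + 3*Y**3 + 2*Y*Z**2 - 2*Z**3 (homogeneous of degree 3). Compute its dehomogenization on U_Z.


f(x, y) = 3*x**3 - x**2*y + x**2 + x*y**2 + 3*x*y + 2*x + 3*y**3 + 2*y - 2

On U_Z we set Z = 1. Each monomial c·X^i·Y^j·Z^k in F becomes c·x^i·y^j·1^k = c·x^i·y^j.
Substituting Z = 1: F(X, Y, 1) = 3*x**3 - x**2*y + x**2 + x*y**2 + 3*x*y + 2*x + 3*y**3 + 2*y - 2.
Note: deg(f) ≤ deg(F) = 3; strict inequality happens when F is divisible by Z (lost terms).


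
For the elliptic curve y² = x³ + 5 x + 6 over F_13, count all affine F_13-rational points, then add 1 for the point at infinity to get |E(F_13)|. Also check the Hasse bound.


Affine points = {(1, 5), (1, 8), (3, 3), (3, 10), (4, 5), (4, 8), (5, 0), (8, 5), (8, 8), (9, 0), (10, 4), (10, 9), (11, 1), (11, 12), (12, 0)}; affine count = 15; |E(F_13)| = 16.

Discriminant check: Δ ∝ 4a³ + 27b² = 4·5³ + 27·6² = 4·125 + 27·36 ≡ 3 (mod 13). Nonzero ⇒ E is nonsingular.
For each x ∈ F_13, compute rhs = x³ + 5·x + 6 mod 13, then count y ∈ F_13 with y² ≡ rhs.
  x = 0: rhs = 6, matching y values: none (0 points).
  x = 1: rhs = 12, matching y values: 5, 8 (2 points).
  x = 2: rhs = 11, matching y values: none (0 points).
  x = 3: rhs = 9, matching y values: 3, 10 (2 points).
  x = 4: rhs = 12, matching y values: 5, 8 (2 points).
  x = 5: rhs = 0, matching y values: 0 (1 points).
  x = 6: rhs = 5, matching y values: none (0 points).
  x = 7: rhs = 7, matching y values: none (0 points).
  x = 8: rhs = 12, matching y values: 5, 8 (2 points).
  x = 9: rhs = 0, matching y values: 0 (1 points).
  x = 10: rhs = 3, matching y values: 4, 9 (2 points).
  x = 11: rhs = 1, matching y values: 1, 12 (2 points).
  x = 12: rhs = 0, matching y values: 0 (1 points).
Total affine count: 15.
Full point count |E(F_13)| = 15 + 1 = 16.
Hasse bound: |16 − (13+1)| = |2| = 2 ≤ 2√13 ≈ 7.2111 ✓.


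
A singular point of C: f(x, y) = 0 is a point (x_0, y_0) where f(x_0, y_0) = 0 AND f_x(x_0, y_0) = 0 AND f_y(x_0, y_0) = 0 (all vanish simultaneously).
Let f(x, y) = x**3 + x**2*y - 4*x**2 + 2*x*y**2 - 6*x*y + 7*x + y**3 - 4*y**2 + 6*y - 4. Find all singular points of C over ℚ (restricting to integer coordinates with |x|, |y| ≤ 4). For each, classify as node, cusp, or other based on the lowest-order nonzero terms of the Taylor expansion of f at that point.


Singular points: {(1, 1)}; classification: cusp.

Compute partial derivatives:
  f_x = 3*x**2 + 2*x*y - 8*x + 2*y**2 - 6*y + 7.
  f_y = x**2 + 4*x*y - 6*x + 3*y**2 - 8*y + 6.
Scan x_0 ∈ {−4, ..., 4}. For each x_0, f_y(x_0, y) is a polynomial in y; find its integer roots y ∈ {−4, ..., 4}, then test f_x and f at those candidates.
  x = -4: f_y(-4, y) = 3*y**2 - 24*y + 46; no integer root y with |y| ≤ 4.
  x = -3: f_y(-3, y) = 3*y**2 - 20*y + 33; vanishes at y ∈ {3}. (-3, 3): f_x = 40 ≠ 0.
  x = -2: f_y(-2, y) = 3*y**2 - 16*y + 22; no integer root y with |y| ≤ 4.
  x = -1: f_y(-1, y) = 3*y**2 - 12*y + 13; no integer root y with |y| ≤ 4.
  x = 0: f_y(0, y) = 3*y**2 - 8*y + 6; no integer root y with |y| ≤ 4.
  x = 1: f_y(1, y) = 3*y**2 - 4*y + 1; vanishes at y ∈ {1}. (1, 1): f_x = 0, f = 0 — SINGULAR.
  x = 2: f_y(2, y) = 3*y**2 - 2; no integer root y with |y| ≤ 4.
  x = 3: f_y(3, y) = 3*y**2 + 4*y - 3; no integer root y with |y| ≤ 4.
  x = 4: f_y(4, y) = 3*y**2 + 8*y - 2; no integer root y with |y| ≤ 4.
Only singular point on the grid: (1, 1).
Classify: substitute x = 1 + u, y = 1 + v and expand: f = u**3 + u**2*v + 2*u*v**2 + v**3 + v**2.
No constant or linear terms (consistent with a singular point). Quadratic part: v**2. Cubic part: u**3 + u**2*v + 2*u*v**2 + v**3.
The quadratic part v**2 is a perfect square, so there is a single (double) tangent line v = 0, i.e. y = 1. Restricting the cubic part to that line (v = 0) leaves u**3 ≠ 0, so f is not divisible by v and the branch is v² ≈ -u**3 to lowest order — this is a cusp.
Classification: cusp.


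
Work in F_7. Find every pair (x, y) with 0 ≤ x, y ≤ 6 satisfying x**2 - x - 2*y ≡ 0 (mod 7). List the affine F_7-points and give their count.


Affine F_7-points: {(0, 0), (1, 0), (2, 1), (3, 3), (4, 6), (5, 3), (6, 1)}; count = 7.

For each of the 49 pairs (x, y) ∈ F_7², evaluate f(x, y) mod 7. Record the zeros.
  x = 0: [0↦0, 1↦5, 2↦3, 3↦1, 4↦6, 5↦4, 6↦2]  zeros at y ∈ {0}
  x = 1: [0↦0, 1↦5, 2↦3, 3↦1, 4↦6, 5↦4, 6↦2]  zeros at y ∈ {0}
  x = 2: [0↦2, 1↦0, 2↦5, 3↦3, 4↦1, 5↦6, 6↦4]  zeros at y ∈ {1}
  x = 3: [0↦6, 1↦4, 2↦2, 3↦0, 4↦5, 5↦3, 6↦1]  zeros at y ∈ {3}
  x = 4: [0↦5, 1↦3, 2↦1, 3↦6, 4↦4, 5↦2, 6↦0]  zeros at y ∈ {6}
  x = 5: [0↦6, 1↦4, 2↦2, 3↦0, 4↦5, 5↦3, 6↦1]  zeros at y ∈ {3}
  x = 6: [0↦2, 1↦0, 2↦5, 3↦3, 4↦1, 5↦6, 6↦4]  zeros at y ∈ {1}
Collecting zeros: affine points = {(0, 0), (1, 0), (2, 1), (3, 3), (4, 6), (5, 3), (6, 1)}.
Total count |C(F_7)_aff| = 7.


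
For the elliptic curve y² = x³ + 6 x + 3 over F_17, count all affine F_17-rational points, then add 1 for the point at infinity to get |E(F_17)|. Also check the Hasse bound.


Affine points = {(6, 0), (8, 6), (8, 11), (9, 2), (9, 15), (10, 3), (10, 14), (12, 1), (12, 16), (13, 0), (14, 3), (14, 14), (15, 0), (16, 8), (16, 9)}; affine count = 15; |E(F_17)| = 16.

Discriminant check: Δ ∝ 4a³ + 27b² = 4·6³ + 27·3² = 4·216 + 27·9 ≡ 2 (mod 17). Nonzero ⇒ E is nonsingular.
For each x ∈ F_17, compute rhs = x³ + 6·x + 3 mod 17, then count y ∈ F_17 with y² ≡ rhs.
  x = 0: rhs = 3, matching y values: none (0 points).
  x = 1: rhs = 10, matching y values: none (0 points).
  x = 2: rhs = 6, matching y values: none (0 points).
  x = 3: rhs = 14, matching y values: none (0 points).
  x = 4: rhs = 6, matching y values: none (0 points).
  x = 5: rhs = 5, matching y values: none (0 points).
  x = 6: rhs = 0, matching y values: 0 (1 points).
  x = 7: rhs = 14, matching y values: none (0 points).
  x = 8: rhs = 2, matching y values: 6, 11 (2 points).
  x = 9: rhs = 4, matching y values: 2, 15 (2 points).
  x = 10: rhs = 9, matching y values: 3, 14 (2 points).
  x = 11: rhs = 6, matching y values: none (0 points).
  x = 12: rhs = 1, matching y values: 1, 16 (2 points).
  x = 13: rhs = 0, matching y values: 0 (1 points).
  x = 14: rhs = 9, matching y values: 3, 14 (2 points).
  x = 15: rhs = 0, matching y values: 0 (1 points).
  x = 16: rhs = 13, matching y values: 8, 9 (2 points).
Total affine count: 15.
Full point count |E(F_17)| = 15 + 1 = 16.
Hasse bound: |16 − (17+1)| = |-2| = 2 ≤ 2√17 ≈ 8.2462 ✓.


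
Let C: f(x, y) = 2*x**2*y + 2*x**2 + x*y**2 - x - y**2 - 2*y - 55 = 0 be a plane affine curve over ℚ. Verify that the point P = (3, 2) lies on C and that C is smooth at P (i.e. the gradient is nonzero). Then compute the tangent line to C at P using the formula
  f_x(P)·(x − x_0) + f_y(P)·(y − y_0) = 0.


Tangent line at P: 39*x + 24*y - 165 = 0.

Step 1: f(3, 2) = 0, so P lies on C.
Step 2: partial derivatives
  f_x(x, y) = 4*x*y + 4*x + y**2 - 1, f_y(x, y) = 2*x**2 + 2*x*y - 2*y - 2.
  f_x(P) = 39, f_y(P) = 24 (gradient nonzero, so P is smooth).
Step 3: tangent line at P: 39·(x − 3) + 24·(y − 2) = 0.
Expanding: 39*x + 24*y - 165 = 0.


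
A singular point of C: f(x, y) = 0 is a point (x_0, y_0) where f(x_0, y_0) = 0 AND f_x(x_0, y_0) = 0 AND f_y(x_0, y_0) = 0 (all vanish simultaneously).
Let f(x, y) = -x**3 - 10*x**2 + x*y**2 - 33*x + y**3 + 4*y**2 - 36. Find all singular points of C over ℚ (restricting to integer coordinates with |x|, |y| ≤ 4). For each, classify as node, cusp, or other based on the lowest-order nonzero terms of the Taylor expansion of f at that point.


Singular points: {(-3, 0)}; classification: node.

Compute partial derivatives:
  f_x = -3*x**2 - 20*x + y**2 - 33.
  f_y = 2*x*y + 3*y**2 + 8*y.
Scan x_0 ∈ {−4, ..., 4}. For each x_0, f_y(x_0, y) is a polynomial in y; find its integer roots y ∈ {−4, ..., 4}, then test f_x and f at those candidates.
  x = -4: f_y(-4, y) = 3*y**2; vanishes at y ∈ {0}. (-4, 0): f_x = -1 ≠ 0.
  x = -3: f_y(-3, y) = 3*y**2 + 2*y; vanishes at y ∈ {0}. (-3, 0): f_x = 0, f = 0 — SINGULAR.
  x = -2: f_y(-2, y) = 3*y**2 + 4*y; vanishes at y ∈ {0}. (-2, 0): f_x = -5 ≠ 0.
  x = -1: f_y(-1, y) = 3*y**2 + 6*y; vanishes at y ∈ {-2, 0}. (-1, -2): f_x = -12 ≠ 0; (-1, 0): f_x = -16 ≠ 0.
  x = 0: f_y(0, y) = 3*y**2 + 8*y; vanishes at y ∈ {0}. (0, 0): f_x = -33 ≠ 0.
  x = 1: f_y(1, y) = 3*y**2 + 10*y; vanishes at y ∈ {0}. (1, 0): f_x = -56 ≠ 0.
  x = 2: f_y(2, y) = 3*y**2 + 12*y; vanishes at y ∈ {-4, 0}. (2, -4): f_x = -69 ≠ 0; (2, 0): f_x = -85 ≠ 0.
  x = 3: f_y(3, y) = 3*y**2 + 14*y; vanishes at y ∈ {0}. (3, 0): f_x = -120 ≠ 0.
  x = 4: f_y(4, y) = 3*y**2 + 16*y; vanishes at y ∈ {0}. (4, 0): f_x = -161 ≠ 0.
Only singular point on the grid: (-3, 0).
Classify: substitute x = -3 + u, y = 0 + v and expand: f = -u**3 - u**2 + u*v**2 + v**3 + v**2.
No constant or linear terms (consistent with a singular point). Quadratic part: -u**2 + v**2. Cubic part: -u**3 + u*v**2 + v**3.
The quadratic part v**2 - u**2 = (v − u)(v + u) splits into two distinct linear factors, so there are two distinct tangent lines y − 0 = ±(x − -3) — this is a node (ordinary double point).
Classification: node.
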